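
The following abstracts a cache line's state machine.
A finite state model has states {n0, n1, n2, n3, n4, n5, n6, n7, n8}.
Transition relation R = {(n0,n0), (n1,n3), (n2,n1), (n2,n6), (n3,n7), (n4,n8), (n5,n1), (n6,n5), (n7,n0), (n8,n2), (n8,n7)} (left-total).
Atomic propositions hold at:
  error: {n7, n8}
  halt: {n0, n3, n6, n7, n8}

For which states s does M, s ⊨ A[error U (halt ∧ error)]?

{n7, n8}

Sat(halt ∧ error) = {n7, n8}
A[error U (halt ∧ error)]: least fixpoint, start Z0 = Sat((halt ∧ error)) = {n7, n8}, add states in Sat(error) with every successor in Z. Already a fixed point.
Sat(A[error U (halt ∧ error)]) = {n7, n8}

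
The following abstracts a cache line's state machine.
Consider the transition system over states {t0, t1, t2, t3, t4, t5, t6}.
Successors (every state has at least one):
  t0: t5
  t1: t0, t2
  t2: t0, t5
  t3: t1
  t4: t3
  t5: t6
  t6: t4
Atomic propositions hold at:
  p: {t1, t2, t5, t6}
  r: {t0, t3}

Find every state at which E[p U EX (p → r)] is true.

Sat(p → r) = {t0, t3, t4}
Sat(EX (p → r)) = {s : some successor in {t0, t3, t4}} = {t1, t2, t4, t6}
E[p U EX (p → r)]: least fixpoint, start Z0 = Sat(EX (p → r)) = {t1, t2, t4, t6}, add states in Sat(p) with some successor in Z. Z1 = {t1, t2, t4, t5, t6}; fixed.
Sat(E[p U EX (p → r)]) = {t1, t2, t4, t5, t6}

{t1, t2, t4, t5, t6}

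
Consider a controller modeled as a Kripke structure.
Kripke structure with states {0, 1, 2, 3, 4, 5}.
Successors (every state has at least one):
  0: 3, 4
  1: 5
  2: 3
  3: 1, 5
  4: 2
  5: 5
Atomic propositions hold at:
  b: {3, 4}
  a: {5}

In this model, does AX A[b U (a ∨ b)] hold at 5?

Yes

Sat(a ∨ b) = {3, 4, 5}
A[b U (a ∨ b)]: least fixpoint, start Z0 = Sat((a ∨ b)) = {3, 4, 5}, add states in Sat(b) with every successor in Z. Already a fixed point.
Sat(A[b U (a ∨ b)]) = {3, 4, 5}
Sat(AX A[b U (a ∨ b)]) = {s : every successor in {3, 4, 5}} = {0, 1, 2, 5}
5 ∈ Sat(AX A[b U (a ∨ b)]) = {0, 1, 2, 5}, so the formula holds at 5.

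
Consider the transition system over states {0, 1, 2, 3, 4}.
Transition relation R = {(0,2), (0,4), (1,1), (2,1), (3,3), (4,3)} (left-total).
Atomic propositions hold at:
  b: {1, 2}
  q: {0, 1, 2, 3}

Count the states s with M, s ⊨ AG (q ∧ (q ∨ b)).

Sat(q ∨ b) = {0, 1, 2, 3}
Sat(q ∧ (q ∨ b)) = {0, 1, 2, 3}
AG (q ∧ (q ∨ b)): greatest fixpoint, start Z0 = {0, 1, 2, 3}, keep only states in Sat with every successor in Z. Z1 = {1, 2, 3}; fixed.
Sat(AG (q ∧ (q ∨ b))) = {1, 2, 3}
|Sat(AG (q ∧ (q ∨ b)))| = |{1, 2, 3}| = 3.

3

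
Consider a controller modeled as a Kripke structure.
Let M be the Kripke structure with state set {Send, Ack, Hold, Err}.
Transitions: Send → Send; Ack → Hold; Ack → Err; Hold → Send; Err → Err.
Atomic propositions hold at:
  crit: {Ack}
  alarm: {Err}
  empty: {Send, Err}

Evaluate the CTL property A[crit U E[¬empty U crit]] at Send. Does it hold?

Sat(¬empty) = {Ack, Hold}
E[¬empty U crit]: least fixpoint, start Z0 = Sat(crit) = {Ack}, add states in Sat(¬empty) with some successor in Z. Already a fixed point.
Sat(E[¬empty U crit]) = {Ack}
A[crit U E[¬empty U crit]]: least fixpoint, start Z0 = Sat(E[¬empty U crit]) = {Ack}, add states in Sat(crit) with every successor in Z. Already a fixed point.
Sat(A[crit U E[¬empty U crit]]) = {Ack}
Send ∉ Sat(A[crit U E[¬empty U crit]]) = {Ack}, so the formula does not hold at Send.

No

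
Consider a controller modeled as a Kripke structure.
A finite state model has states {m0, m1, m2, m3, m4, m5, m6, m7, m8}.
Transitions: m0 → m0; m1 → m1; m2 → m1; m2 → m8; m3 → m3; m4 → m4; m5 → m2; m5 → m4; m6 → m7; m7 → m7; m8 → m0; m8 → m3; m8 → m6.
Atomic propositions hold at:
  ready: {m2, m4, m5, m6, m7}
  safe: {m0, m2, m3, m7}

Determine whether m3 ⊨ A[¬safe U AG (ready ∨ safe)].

Yes

Sat(¬safe) = {m1, m4, m5, m6, m8}
Sat(ready ∨ safe) = {m0, m2, m3, m4, m5, m6, m7}
AG (ready ∨ safe): greatest fixpoint, start Z0 = {m0, m2, m3, m4, m5, m6, m7}, keep only states in Sat with every successor in Z. Z1 = {m0, m3, m4, m5, m6, m7}; Z2 = {m0, m3, m4, m6, m7}; fixed.
Sat(AG (ready ∨ safe)) = {m0, m3, m4, m6, m7}
A[¬safe U AG (ready ∨ safe)]: least fixpoint, start Z0 = Sat(AG (ready ∨ safe)) = {m0, m3, m4, m6, m7}, add states in Sat(¬safe) with every successor in Z. Z1 = {m0, m3, m4, m6, m7, m8}; fixed.
Sat(A[¬safe U AG (ready ∨ safe)]) = {m0, m3, m4, m6, m7, m8}
m3 ∈ Sat(A[¬safe U AG (ready ∨ safe)]) = {m0, m3, m4, m6, m7, m8}, so the formula holds at m3.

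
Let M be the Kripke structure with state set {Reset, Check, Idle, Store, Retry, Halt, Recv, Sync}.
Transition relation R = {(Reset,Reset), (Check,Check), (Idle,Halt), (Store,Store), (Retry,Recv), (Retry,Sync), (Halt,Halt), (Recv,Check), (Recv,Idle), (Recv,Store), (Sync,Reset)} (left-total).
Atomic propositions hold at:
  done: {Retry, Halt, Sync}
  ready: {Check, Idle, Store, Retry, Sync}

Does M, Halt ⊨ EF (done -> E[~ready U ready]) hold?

No

Sat(~ready) = {Reset, Halt, Recv}
E[~ready U ready]: least fixpoint, start Z0 = Sat(ready) = {Check, Idle, Store, Retry, Sync}, add states in Sat(~ready) with some successor in Z. Z1 = {Check, Idle, Store, Retry, Recv, Sync}; fixed.
Sat(E[~ready U ready]) = {Check, Idle, Store, Retry, Recv, Sync}
Sat(done -> E[~ready U ready]) = {Reset, Check, Idle, Store, Retry, Recv, Sync}
EF (done -> E[~ready U ready]): least fixpoint, start Z0 = {Reset, Check, Idle, Store, Retry, Recv, Sync}, add states with some successor in Z. Already a fixed point.
Sat(EF (done -> E[~ready U ready])) = {Reset, Check, Idle, Store, Retry, Recv, Sync}
Halt ∉ Sat(EF (done -> E[~ready U ready])) = {Reset, Check, Idle, Store, Retry, Recv, Sync}, so the formula does not hold at Halt.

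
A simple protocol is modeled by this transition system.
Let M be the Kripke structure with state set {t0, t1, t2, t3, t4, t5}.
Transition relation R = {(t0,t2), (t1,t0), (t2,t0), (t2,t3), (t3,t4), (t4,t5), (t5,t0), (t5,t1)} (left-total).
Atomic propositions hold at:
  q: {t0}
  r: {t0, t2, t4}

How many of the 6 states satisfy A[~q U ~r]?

Sat(~q) = {t1, t2, t3, t4, t5}
Sat(~r) = {t1, t3, t5}
A[~q U ~r]: least fixpoint, start Z0 = Sat(~r) = {t1, t3, t5}, add states in Sat(~q) with every successor in Z. Z1 = {t1, t3, t4, t5}; fixed.
Sat(A[~q U ~r]) = {t1, t3, t4, t5}
|Sat(A[~q U ~r])| = |{t1, t3, t4, t5}| = 4.

4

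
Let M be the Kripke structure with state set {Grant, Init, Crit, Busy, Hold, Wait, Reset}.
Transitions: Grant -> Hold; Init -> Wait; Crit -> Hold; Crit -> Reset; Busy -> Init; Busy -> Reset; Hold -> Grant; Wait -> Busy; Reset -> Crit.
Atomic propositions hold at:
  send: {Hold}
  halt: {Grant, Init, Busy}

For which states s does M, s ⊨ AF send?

AF send: least fixpoint, start Z0 = {Hold}, add states with every successor in Z. Z1 = {Grant, Hold}; fixed.
Sat(AF send) = {Grant, Hold}

{Grant, Hold}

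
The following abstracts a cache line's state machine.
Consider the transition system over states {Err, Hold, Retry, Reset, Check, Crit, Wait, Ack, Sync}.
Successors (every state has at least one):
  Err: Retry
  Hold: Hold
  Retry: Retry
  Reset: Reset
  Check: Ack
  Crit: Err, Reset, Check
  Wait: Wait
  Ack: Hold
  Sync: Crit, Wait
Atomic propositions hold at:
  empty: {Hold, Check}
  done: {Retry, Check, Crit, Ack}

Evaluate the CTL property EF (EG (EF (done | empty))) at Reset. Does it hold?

Sat(done | empty) = {Hold, Retry, Check, Crit, Ack}
EF (done | empty): least fixpoint, start Z0 = {Hold, Retry, Check, Crit, Ack}, add states with some successor in Z. Z1 = {Err, Hold, Retry, Check, Crit, Ack, Sync}; fixed.
Sat(EF (done | empty)) = {Err, Hold, Retry, Check, Crit, Ack, Sync}
EG (EF (done | empty)): greatest fixpoint, start Z0 = {Err, Hold, Retry, Check, Crit, Ack, Sync}, keep only states in Sat with some successor in Z. Already a fixed point.
Sat(EG (EF (done | empty))) = {Err, Hold, Retry, Check, Crit, Ack, Sync}
EF (EG (EF (done | empty))): least fixpoint, start Z0 = {Err, Hold, Retry, Check, Crit, Ack, Sync}, add states with some successor in Z. Already a fixed point.
Sat(EF (EG (EF (done | empty)))) = {Err, Hold, Retry, Check, Crit, Ack, Sync}
Reset ∉ Sat(EF (EG (EF (done | empty)))) = {Err, Hold, Retry, Check, Crit, Ack, Sync}, so the formula does not hold at Reset.

No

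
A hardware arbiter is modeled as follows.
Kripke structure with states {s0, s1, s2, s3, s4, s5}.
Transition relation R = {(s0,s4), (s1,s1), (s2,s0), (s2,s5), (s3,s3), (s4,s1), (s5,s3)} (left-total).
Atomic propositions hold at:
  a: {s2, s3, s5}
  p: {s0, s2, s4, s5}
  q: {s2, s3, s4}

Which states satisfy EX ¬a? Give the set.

{s0, s1, s2, s4}

Sat(¬a) = {s0, s1, s4}
Sat(EX ¬a) = {s : some successor in {s0, s1, s4}} = {s0, s1, s2, s4}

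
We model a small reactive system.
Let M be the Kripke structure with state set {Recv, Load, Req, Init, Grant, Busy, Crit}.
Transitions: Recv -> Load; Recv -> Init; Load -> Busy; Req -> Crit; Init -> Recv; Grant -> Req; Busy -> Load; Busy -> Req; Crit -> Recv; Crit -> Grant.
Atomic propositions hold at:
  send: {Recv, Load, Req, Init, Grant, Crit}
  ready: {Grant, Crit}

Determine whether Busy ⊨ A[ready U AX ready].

No

Sat(AX ready) = {s : every successor in {Grant, Crit}} = {Req}
A[ready U AX ready]: least fixpoint, start Z0 = Sat(AX ready) = {Req}, add states in Sat(ready) with every successor in Z. Z1 = {Req, Grant}; fixed.
Sat(A[ready U AX ready]) = {Req, Grant}
Busy ∉ Sat(A[ready U AX ready]) = {Req, Grant}, so the formula does not hold at Busy.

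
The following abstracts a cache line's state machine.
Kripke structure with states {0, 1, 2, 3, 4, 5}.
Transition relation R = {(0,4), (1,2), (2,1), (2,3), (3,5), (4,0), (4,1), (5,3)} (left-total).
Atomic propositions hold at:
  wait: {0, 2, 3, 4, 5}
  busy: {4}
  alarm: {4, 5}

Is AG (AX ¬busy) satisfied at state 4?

Sat(¬busy) = {0, 1, 2, 3, 5}
Sat(AX ¬busy) = {s : every successor in {0, 1, 2, 3, 5}} = {1, 2, 3, 4, 5}
AG (AX ¬busy): greatest fixpoint, start Z0 = {1, 2, 3, 4, 5}, keep only states in Sat with every successor in Z. Z1 = {1, 2, 3, 5}; fixed.
Sat(AG (AX ¬busy)) = {1, 2, 3, 5}
4 ∉ Sat(AG (AX ¬busy)) = {1, 2, 3, 5}, so the formula does not hold at 4.

No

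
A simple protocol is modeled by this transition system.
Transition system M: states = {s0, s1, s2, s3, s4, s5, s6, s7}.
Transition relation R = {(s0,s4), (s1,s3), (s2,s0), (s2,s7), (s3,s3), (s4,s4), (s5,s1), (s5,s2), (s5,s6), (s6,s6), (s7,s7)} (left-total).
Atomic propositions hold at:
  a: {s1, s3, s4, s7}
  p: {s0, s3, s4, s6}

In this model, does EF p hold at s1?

Yes

EF p: least fixpoint, start Z0 = {s0, s3, s4, s6}, add states with some successor in Z. Z1 = {s0, s1, s2, s3, s4, s5, s6}; fixed.
Sat(EF p) = {s0, s1, s2, s3, s4, s5, s6}
s1 ∈ Sat(EF p) = {s0, s1, s2, s3, s4, s5, s6}, so the formula holds at s1.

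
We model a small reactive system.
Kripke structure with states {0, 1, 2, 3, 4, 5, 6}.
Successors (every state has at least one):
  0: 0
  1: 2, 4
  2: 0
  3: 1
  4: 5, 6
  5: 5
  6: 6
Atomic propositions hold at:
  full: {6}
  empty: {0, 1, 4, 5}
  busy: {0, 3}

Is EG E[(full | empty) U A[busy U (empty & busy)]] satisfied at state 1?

Sat(full | empty) = {0, 1, 4, 5, 6}
Sat(empty & busy) = {0}
A[busy U (empty & busy)]: least fixpoint, start Z0 = Sat((empty & busy)) = {0}, add states in Sat(busy) with every successor in Z. Already a fixed point.
Sat(A[busy U (empty & busy)]) = {0}
E[(full | empty) U A[busy U (empty & busy)]]: least fixpoint, start Z0 = Sat(A[busy U (empty & busy)]) = {0}, add states in Sat(full | empty) with some successor in Z. Already a fixed point.
Sat(E[(full | empty) U A[busy U (empty & busy)]]) = {0}
EG E[(full | empty) U A[busy U (empty & busy)]]: greatest fixpoint, start Z0 = {0}, keep only states in Sat with some successor in Z. Already a fixed point.
Sat(EG E[(full | empty) U A[busy U (empty & busy)]]) = {0}
1 ∉ Sat(EG E[(full | empty) U A[busy U (empty & busy)]]) = {0}, so the formula does not hold at 1.

No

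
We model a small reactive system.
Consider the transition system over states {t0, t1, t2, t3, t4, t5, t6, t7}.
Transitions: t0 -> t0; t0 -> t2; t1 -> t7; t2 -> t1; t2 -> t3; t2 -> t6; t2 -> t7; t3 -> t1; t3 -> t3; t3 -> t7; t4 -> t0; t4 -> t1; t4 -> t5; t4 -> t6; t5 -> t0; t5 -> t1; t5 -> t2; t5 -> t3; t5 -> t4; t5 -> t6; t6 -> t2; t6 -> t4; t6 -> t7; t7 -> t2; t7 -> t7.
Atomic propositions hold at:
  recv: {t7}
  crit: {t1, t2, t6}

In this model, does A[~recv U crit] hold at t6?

Yes

Sat(~recv) = {t0, t1, t2, t3, t4, t5, t6}
A[~recv U crit]: least fixpoint, start Z0 = Sat(crit) = {t1, t2, t6}, add states in Sat(~recv) with every successor in Z. Already a fixed point.
Sat(A[~recv U crit]) = {t1, t2, t6}
t6 ∈ Sat(A[~recv U crit]) = {t1, t2, t6}, so the formula holds at t6.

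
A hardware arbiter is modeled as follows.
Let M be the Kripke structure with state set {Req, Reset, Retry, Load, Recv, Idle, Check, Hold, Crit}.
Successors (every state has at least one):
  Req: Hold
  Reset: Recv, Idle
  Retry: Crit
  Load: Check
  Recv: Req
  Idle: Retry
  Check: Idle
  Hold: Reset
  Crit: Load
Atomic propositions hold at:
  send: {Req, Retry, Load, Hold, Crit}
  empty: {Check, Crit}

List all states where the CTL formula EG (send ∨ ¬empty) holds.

Sat(¬empty) = {Req, Reset, Retry, Load, Recv, Idle, Hold}
Sat(send ∨ ¬empty) = {Req, Reset, Retry, Load, Recv, Idle, Hold, Crit}
EG (send ∨ ¬empty): greatest fixpoint, start Z0 = {Req, Reset, Retry, Load, Recv, Idle, Hold, Crit}, keep only states in Sat with some successor in Z. Z1 = {Req, Reset, Retry, Recv, Idle, Hold, Crit}; Z2 = {Req, Reset, Retry, Recv, Idle, Hold}; Z3 = {Req, Reset, Recv, Idle, Hold}; Z4 = {Req, Reset, Recv, Hold}; fixed.
Sat(EG (send ∨ ¬empty)) = {Req, Reset, Recv, Hold}

{Req, Reset, Recv, Hold}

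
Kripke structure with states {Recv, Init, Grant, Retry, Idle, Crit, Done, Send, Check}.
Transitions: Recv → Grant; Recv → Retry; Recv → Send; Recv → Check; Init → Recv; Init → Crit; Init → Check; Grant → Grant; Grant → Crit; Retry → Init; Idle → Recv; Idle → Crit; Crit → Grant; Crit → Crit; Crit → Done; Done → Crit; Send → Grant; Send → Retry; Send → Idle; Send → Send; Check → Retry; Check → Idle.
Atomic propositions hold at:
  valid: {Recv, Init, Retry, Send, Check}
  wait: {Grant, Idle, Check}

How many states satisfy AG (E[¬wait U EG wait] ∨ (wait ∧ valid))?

Sat(¬wait) = {Recv, Init, Retry, Crit, Done, Send}
EG wait: greatest fixpoint, start Z0 = {Grant, Idle, Check}, keep only states in Sat with some successor in Z. Z1 = {Grant, Check}; Z2 = {Grant}; fixed.
Sat(EG wait) = {Grant}
E[¬wait U EG wait]: least fixpoint, start Z0 = Sat(EG wait) = {Grant}, add states in Sat(¬wait) with some successor in Z. Z1 = {Recv, Grant, Crit, Send}; Z2 = {Recv, Init, Grant, Crit, Done, Send}; Z3 = {Recv, Init, Grant, Retry, Crit, Done, Send}; fixed.
Sat(E[¬wait U EG wait]) = {Recv, Init, Grant, Retry, Crit, Done, Send}
Sat(wait ∧ valid) = {Check}
Sat(E[¬wait U EG wait] ∨ (wait ∧ valid)) = {Recv, Init, Grant, Retry, Crit, Done, Send, Check}
AG (E[¬wait U EG wait] ∨ (wait ∧ valid)): greatest fixpoint, start Z0 = {Recv, Init, Grant, Retry, Crit, Done, Send, Check}, keep only states in Sat with every successor in Z. Z1 = {Recv, Init, Grant, Retry, Crit, Done}; Z2 = {Grant, Retry, Crit, Done}; Z3 = {Grant, Crit, Done}; fixed.
Sat(AG (E[¬wait U EG wait] ∨ (wait ∧ valid))) = {Grant, Crit, Done}
|Sat(AG (E[¬wait U EG wait] ∨ (wait ∧ valid)))| = |{Grant, Crit, Done}| = 3.

3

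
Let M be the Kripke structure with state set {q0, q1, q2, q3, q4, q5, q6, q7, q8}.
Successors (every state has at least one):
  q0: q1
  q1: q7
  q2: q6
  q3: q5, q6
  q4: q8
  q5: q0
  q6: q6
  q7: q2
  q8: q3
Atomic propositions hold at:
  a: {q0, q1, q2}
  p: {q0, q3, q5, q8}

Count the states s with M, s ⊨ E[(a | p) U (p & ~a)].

Sat(a | p) = {q0, q1, q2, q3, q5, q8}
Sat(~a) = {q3, q4, q5, q6, q7, q8}
Sat(p & ~a) = {q3, q5, q8}
E[(a | p) U (p & ~a)]: least fixpoint, start Z0 = Sat((p & ~a)) = {q3, q5, q8}, add states in Sat(a | p) with some successor in Z. Already a fixed point.
Sat(E[(a | p) U (p & ~a)]) = {q3, q5, q8}
|Sat(E[(a | p) U (p & ~a)])| = |{q3, q5, q8}| = 3.

3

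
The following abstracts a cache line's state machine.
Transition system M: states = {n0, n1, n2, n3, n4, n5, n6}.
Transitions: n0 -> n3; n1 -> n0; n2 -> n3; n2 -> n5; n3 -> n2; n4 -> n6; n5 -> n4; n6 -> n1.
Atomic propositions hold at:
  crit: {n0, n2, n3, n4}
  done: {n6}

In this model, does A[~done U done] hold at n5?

Sat(~done) = {n0, n1, n2, n3, n4, n5}
A[~done U done]: least fixpoint, start Z0 = Sat(done) = {n6}, add states in Sat(~done) with every successor in Z. Z1 = {n4, n6}; Z2 = {n4, n5, n6}; fixed.
Sat(A[~done U done]) = {n4, n5, n6}
n5 ∈ Sat(A[~done U done]) = {n4, n5, n6}, so the formula holds at n5.

Yes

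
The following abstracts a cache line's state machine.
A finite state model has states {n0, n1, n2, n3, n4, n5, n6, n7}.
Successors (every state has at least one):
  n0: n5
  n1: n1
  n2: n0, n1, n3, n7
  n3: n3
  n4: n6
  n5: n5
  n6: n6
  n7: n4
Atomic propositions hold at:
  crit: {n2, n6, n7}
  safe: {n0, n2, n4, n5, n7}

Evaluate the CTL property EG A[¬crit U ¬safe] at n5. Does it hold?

No

Sat(¬crit) = {n0, n1, n3, n4, n5}
Sat(¬safe) = {n1, n3, n6}
A[¬crit U ¬safe]: least fixpoint, start Z0 = Sat(¬safe) = {n1, n3, n6}, add states in Sat(¬crit) with every successor in Z. Z1 = {n1, n3, n4, n6}; fixed.
Sat(A[¬crit U ¬safe]) = {n1, n3, n4, n6}
EG A[¬crit U ¬safe]: greatest fixpoint, start Z0 = {n1, n3, n4, n6}, keep only states in Sat with some successor in Z. Already a fixed point.
Sat(EG A[¬crit U ¬safe]) = {n1, n3, n4, n6}
n5 ∉ Sat(EG A[¬crit U ¬safe]) = {n1, n3, n4, n6}, so the formula does not hold at n5.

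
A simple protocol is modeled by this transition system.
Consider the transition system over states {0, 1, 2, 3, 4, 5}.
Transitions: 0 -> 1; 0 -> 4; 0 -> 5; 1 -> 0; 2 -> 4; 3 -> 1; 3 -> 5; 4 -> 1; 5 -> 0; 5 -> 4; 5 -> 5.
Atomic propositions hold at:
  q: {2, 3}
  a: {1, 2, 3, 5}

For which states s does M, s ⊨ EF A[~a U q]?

Sat(~a) = {0, 4}
A[~a U q]: least fixpoint, start Z0 = Sat(q) = {2, 3}, add states in Sat(~a) with every successor in Z. Already a fixed point.
Sat(A[~a U q]) = {2, 3}
EF A[~a U q]: least fixpoint, start Z0 = {2, 3}, add states with some successor in Z. Already a fixed point.
Sat(EF A[~a U q]) = {2, 3}

{2, 3}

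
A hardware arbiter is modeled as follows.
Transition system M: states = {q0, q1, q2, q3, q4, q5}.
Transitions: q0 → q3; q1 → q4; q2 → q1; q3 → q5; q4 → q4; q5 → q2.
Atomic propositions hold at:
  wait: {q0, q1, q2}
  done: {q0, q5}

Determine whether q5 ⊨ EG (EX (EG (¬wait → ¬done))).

Sat(¬wait) = {q3, q4, q5}
Sat(¬done) = {q1, q2, q3, q4}
Sat(¬wait → ¬done) = {q0, q1, q2, q3, q4}
EG (¬wait → ¬done): greatest fixpoint, start Z0 = {q0, q1, q2, q3, q4}, keep only states in Sat with some successor in Z. Z1 = {q0, q1, q2, q4}; Z2 = {q1, q2, q4}; fixed.
Sat(EG (¬wait → ¬done)) = {q1, q2, q4}
Sat(EX (EG (¬wait → ¬done))) = {s : some successor in {q1, q2, q4}} = {q1, q2, q4, q5}
EG (EX (EG (¬wait → ¬done))): greatest fixpoint, start Z0 = {q1, q2, q4, q5}, keep only states in Sat with some successor in Z. Already a fixed point.
Sat(EG (EX (EG (¬wait → ¬done)))) = {q1, q2, q4, q5}
q5 ∈ Sat(EG (EX (EG (¬wait → ¬done)))) = {q1, q2, q4, q5}, so the formula holds at q5.

Yes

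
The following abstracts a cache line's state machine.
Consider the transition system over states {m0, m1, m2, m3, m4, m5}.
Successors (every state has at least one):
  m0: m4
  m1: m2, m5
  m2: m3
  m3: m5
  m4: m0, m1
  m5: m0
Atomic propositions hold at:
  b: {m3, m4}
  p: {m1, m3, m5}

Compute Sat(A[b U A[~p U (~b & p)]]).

Sat(~p) = {m0, m2, m4}
Sat(~b) = {m0, m1, m2, m5}
Sat(~b & p) = {m1, m5}
A[~p U (~b & p)]: least fixpoint, start Z0 = Sat((~b & p)) = {m1, m5}, add states in Sat(~p) with every successor in Z. Already a fixed point.
Sat(A[~p U (~b & p)]) = {m1, m5}
A[b U A[~p U (~b & p)]]: least fixpoint, start Z0 = Sat(A[~p U (~b & p)]) = {m1, m5}, add states in Sat(b) with every successor in Z. Z1 = {m1, m3, m5}; fixed.
Sat(A[b U A[~p U (~b & p)]]) = {m1, m3, m5}

{m1, m3, m5}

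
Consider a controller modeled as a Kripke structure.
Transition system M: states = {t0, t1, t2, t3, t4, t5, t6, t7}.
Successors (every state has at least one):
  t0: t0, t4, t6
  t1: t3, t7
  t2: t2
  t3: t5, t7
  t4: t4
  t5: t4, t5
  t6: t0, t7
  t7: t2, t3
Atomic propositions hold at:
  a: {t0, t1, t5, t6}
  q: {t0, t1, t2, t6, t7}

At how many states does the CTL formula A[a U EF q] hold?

EF q: least fixpoint, start Z0 = {t0, t1, t2, t6, t7}, add states with some successor in Z. Z1 = {t0, t1, t2, t3, t6, t7}; fixed.
Sat(EF q) = {t0, t1, t2, t3, t6, t7}
A[a U EF q]: least fixpoint, start Z0 = Sat(EF q) = {t0, t1, t2, t3, t6, t7}, add states in Sat(a) with every successor in Z. Already a fixed point.
Sat(A[a U EF q]) = {t0, t1, t2, t3, t6, t7}
|Sat(A[a U EF q])| = |{t0, t1, t2, t3, t6, t7}| = 6.

6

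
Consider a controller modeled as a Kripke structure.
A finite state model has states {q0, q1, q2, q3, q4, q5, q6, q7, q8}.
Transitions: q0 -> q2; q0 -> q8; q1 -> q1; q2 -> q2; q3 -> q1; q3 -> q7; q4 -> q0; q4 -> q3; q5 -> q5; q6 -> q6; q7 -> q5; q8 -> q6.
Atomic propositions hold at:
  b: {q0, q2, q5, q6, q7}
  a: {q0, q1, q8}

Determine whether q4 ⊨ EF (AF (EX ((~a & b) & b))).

Sat(~a) = {q2, q3, q4, q5, q6, q7}
Sat(~a & b) = {q2, q5, q6, q7}
Sat((~a & b) & b) = {q2, q5, q6, q7}
Sat(EX ((~a & b) & b)) = {s : some successor in {q2, q5, q6, q7}} = {q0, q2, q3, q5, q6, q7, q8}
AF (EX ((~a & b) & b)): least fixpoint, start Z0 = {q0, q2, q3, q5, q6, q7, q8}, add states with every successor in Z. Z1 = {q0, q2, q3, q4, q5, q6, q7, q8}; fixed.
Sat(AF (EX ((~a & b) & b))) = {q0, q2, q3, q4, q5, q6, q7, q8}
EF (AF (EX ((~a & b) & b))): least fixpoint, start Z0 = {q0, q2, q3, q4, q5, q6, q7, q8}, add states with some successor in Z. Already a fixed point.
Sat(EF (AF (EX ((~a & b) & b)))) = {q0, q2, q3, q4, q5, q6, q7, q8}
q4 ∈ Sat(EF (AF (EX ((~a & b) & b)))) = {q0, q2, q3, q4, q5, q6, q7, q8}, so the formula holds at q4.

Yes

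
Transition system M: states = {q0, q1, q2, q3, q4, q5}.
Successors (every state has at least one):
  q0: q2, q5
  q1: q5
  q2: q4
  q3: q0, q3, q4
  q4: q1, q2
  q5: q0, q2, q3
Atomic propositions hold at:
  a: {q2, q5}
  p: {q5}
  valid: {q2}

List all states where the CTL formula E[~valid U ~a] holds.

{q0, q1, q3, q4, q5}

Sat(~valid) = {q0, q1, q3, q4, q5}
Sat(~a) = {q0, q1, q3, q4}
E[~valid U ~a]: least fixpoint, start Z0 = Sat(~a) = {q0, q1, q3, q4}, add states in Sat(~valid) with some successor in Z. Z1 = {q0, q1, q3, q4, q5}; fixed.
Sat(E[~valid U ~a]) = {q0, q1, q3, q4, q5}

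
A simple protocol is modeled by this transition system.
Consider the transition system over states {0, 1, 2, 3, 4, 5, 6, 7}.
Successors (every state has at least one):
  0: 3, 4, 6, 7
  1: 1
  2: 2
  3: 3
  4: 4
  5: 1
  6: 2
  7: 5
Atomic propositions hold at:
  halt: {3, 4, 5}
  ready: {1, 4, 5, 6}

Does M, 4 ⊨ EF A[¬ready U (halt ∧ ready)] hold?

Sat(¬ready) = {0, 2, 3, 7}
Sat(halt ∧ ready) = {4, 5}
A[¬ready U (halt ∧ ready)]: least fixpoint, start Z0 = Sat((halt ∧ ready)) = {4, 5}, add states in Sat(¬ready) with every successor in Z. Z1 = {4, 5, 7}; fixed.
Sat(A[¬ready U (halt ∧ ready)]) = {4, 5, 7}
EF A[¬ready U (halt ∧ ready)]: least fixpoint, start Z0 = {4, 5, 7}, add states with some successor in Z. Z1 = {0, 4, 5, 7}; fixed.
Sat(EF A[¬ready U (halt ∧ ready)]) = {0, 4, 5, 7}
4 ∈ Sat(EF A[¬ready U (halt ∧ ready)]) = {0, 4, 5, 7}, so the formula holds at 4.

Yes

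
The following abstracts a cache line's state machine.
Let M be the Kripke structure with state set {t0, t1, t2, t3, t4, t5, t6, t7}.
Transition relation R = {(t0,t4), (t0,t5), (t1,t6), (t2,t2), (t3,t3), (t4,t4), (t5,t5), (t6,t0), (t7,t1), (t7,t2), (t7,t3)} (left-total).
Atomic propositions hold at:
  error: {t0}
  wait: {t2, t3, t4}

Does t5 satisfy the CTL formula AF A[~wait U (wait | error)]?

Sat(~wait) = {t0, t1, t5, t6, t7}
Sat(wait | error) = {t0, t2, t3, t4}
A[~wait U (wait | error)]: least fixpoint, start Z0 = Sat((wait | error)) = {t0, t2, t3, t4}, add states in Sat(~wait) with every successor in Z. Z1 = {t0, t2, t3, t4, t6}; Z2 = {t0, t1, t2, t3, t4, t6}; Z3 = {t0, t1, t2, t3, t4, t6, t7}; fixed.
Sat(A[~wait U (wait | error)]) = {t0, t1, t2, t3, t4, t6, t7}
AF A[~wait U (wait | error)]: least fixpoint, start Z0 = {t0, t1, t2, t3, t4, t6, t7}, add states with every successor in Z. Already a fixed point.
Sat(AF A[~wait U (wait | error)]) = {t0, t1, t2, t3, t4, t6, t7}
t5 ∉ Sat(AF A[~wait U (wait | error)]) = {t0, t1, t2, t3, t4, t6, t7}, so the formula does not hold at t5.

No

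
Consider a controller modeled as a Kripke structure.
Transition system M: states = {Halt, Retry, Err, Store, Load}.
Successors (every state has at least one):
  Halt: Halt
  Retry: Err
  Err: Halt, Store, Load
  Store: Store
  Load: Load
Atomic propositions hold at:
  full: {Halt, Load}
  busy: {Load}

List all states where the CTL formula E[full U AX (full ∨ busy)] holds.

{Halt, Load}

Sat(full ∨ busy) = {Halt, Load}
Sat(AX (full ∨ busy)) = {s : every successor in {Halt, Load}} = {Halt, Load}
E[full U AX (full ∨ busy)]: least fixpoint, start Z0 = Sat(AX (full ∨ busy)) = {Halt, Load}, add states in Sat(full) with some successor in Z. Already a fixed point.
Sat(E[full U AX (full ∨ busy)]) = {Halt, Load}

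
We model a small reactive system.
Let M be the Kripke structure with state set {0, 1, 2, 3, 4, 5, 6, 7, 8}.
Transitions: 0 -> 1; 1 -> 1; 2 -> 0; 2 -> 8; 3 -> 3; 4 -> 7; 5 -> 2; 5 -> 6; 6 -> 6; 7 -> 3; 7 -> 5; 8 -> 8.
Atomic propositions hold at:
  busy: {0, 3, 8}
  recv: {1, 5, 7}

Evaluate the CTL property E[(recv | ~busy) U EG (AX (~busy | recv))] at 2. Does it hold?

Yes

Sat(~busy) = {1, 2, 4, 5, 6, 7}
Sat(recv | ~busy) = {1, 2, 4, 5, 6, 7}
Sat(~busy | recv) = {1, 2, 4, 5, 6, 7}
Sat(AX (~busy | recv)) = {s : every successor in {1, 2, 4, 5, 6, 7}} = {0, 1, 4, 5, 6}
EG (AX (~busy | recv)): greatest fixpoint, start Z0 = {0, 1, 4, 5, 6}, keep only states in Sat with some successor in Z. Z1 = {0, 1, 5, 6}; fixed.
Sat(EG (AX (~busy | recv))) = {0, 1, 5, 6}
E[(recv | ~busy) U EG (AX (~busy | recv))]: least fixpoint, start Z0 = Sat(EG (AX (~busy | recv))) = {0, 1, 5, 6}, add states in Sat(recv | ~busy) with some successor in Z. Z1 = {0, 1, 2, 5, 6, 7}; Z2 = {0, 1, 2, 4, 5, 6, 7}; fixed.
Sat(E[(recv | ~busy) U EG (AX (~busy | recv))]) = {0, 1, 2, 4, 5, 6, 7}
2 ∈ Sat(E[(recv | ~busy) U EG (AX (~busy | recv))]) = {0, 1, 2, 4, 5, 6, 7}, so the formula holds at 2.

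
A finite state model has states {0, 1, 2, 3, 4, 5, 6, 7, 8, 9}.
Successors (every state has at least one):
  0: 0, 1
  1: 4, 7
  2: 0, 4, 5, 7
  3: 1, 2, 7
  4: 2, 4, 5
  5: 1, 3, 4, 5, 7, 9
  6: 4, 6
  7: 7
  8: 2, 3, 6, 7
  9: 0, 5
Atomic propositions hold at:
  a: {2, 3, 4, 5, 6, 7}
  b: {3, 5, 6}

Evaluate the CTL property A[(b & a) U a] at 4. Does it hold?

Sat(b & a) = {3, 5, 6}
A[(b & a) U a]: least fixpoint, start Z0 = Sat(a) = {2, 3, 4, 5, 6, 7}, add states in Sat(b & a) with every successor in Z. Already a fixed point.
Sat(A[(b & a) U a]) = {2, 3, 4, 5, 6, 7}
4 ∈ Sat(A[(b & a) U a]) = {2, 3, 4, 5, 6, 7}, so the formula holds at 4.

Yes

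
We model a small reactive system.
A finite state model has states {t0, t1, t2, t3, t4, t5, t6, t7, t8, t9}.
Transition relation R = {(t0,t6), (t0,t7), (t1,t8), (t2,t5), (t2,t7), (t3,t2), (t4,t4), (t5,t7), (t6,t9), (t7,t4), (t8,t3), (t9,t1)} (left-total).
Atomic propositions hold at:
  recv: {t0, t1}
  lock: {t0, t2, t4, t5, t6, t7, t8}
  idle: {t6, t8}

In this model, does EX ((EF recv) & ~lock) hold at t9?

Yes

EF recv: least fixpoint, start Z0 = {t0, t1}, add states with some successor in Z. Z1 = {t0, t1, t9}; Z2 = {t0, t1, t6, t9}; fixed.
Sat(EF recv) = {t0, t1, t6, t9}
Sat(~lock) = {t1, t3, t9}
Sat((EF recv) & ~lock) = {t1, t9}
Sat(EX ((EF recv) & ~lock)) = {s : some successor in {t1, t9}} = {t6, t9}
t9 ∈ Sat(EX ((EF recv) & ~lock)) = {t6, t9}, so the formula holds at t9.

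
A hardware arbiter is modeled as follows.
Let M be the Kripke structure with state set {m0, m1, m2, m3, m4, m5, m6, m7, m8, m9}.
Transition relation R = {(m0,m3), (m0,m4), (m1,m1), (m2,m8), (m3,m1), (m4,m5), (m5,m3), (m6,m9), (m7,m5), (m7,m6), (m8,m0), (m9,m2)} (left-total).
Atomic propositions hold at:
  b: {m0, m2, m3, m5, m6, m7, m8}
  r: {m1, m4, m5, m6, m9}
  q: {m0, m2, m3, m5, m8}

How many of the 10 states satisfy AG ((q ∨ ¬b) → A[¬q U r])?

1

Sat(¬b) = {m1, m4, m9}
Sat(q ∨ ¬b) = {m0, m1, m2, m3, m4, m5, m8, m9}
Sat(¬q) = {m1, m4, m6, m7, m9}
A[¬q U r]: least fixpoint, start Z0 = Sat(r) = {m1, m4, m5, m6, m9}, add states in Sat(¬q) with every successor in Z. Z1 = {m1, m4, m5, m6, m7, m9}; fixed.
Sat(A[¬q U r]) = {m1, m4, m5, m6, m7, m9}
Sat((q ∨ ¬b) → A[¬q U r]) = {m1, m4, m5, m6, m7, m9}
AG ((q ∨ ¬b) → A[¬q U r]): greatest fixpoint, start Z0 = {m1, m4, m5, m6, m7, m9}, keep only states in Sat with every successor in Z. Z1 = {m1, m4, m6, m7}; Z2 = {m1}; fixed.
Sat(AG ((q ∨ ¬b) → A[¬q U r])) = {m1}
|Sat(AG ((q ∨ ¬b) → A[¬q U r]))| = |{m1}| = 1.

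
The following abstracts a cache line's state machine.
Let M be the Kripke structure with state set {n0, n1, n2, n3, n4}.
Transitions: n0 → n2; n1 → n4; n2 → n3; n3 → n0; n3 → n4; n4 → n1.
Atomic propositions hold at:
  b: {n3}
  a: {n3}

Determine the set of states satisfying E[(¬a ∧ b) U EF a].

{n0, n2, n3}

Sat(¬a) = {n0, n1, n2, n4}
Sat(¬a ∧ b) = ∅
EF a: least fixpoint, start Z0 = {n3}, add states with some successor in Z. Z1 = {n2, n3}; Z2 = {n0, n2, n3}; fixed.
Sat(EF a) = {n0, n2, n3}
E[(¬a ∧ b) U EF a]: least fixpoint, start Z0 = Sat(EF a) = {n0, n2, n3}, add states in Sat(¬a ∧ b) with some successor in Z. Already a fixed point.
Sat(E[(¬a ∧ b) U EF a]) = {n0, n2, n3}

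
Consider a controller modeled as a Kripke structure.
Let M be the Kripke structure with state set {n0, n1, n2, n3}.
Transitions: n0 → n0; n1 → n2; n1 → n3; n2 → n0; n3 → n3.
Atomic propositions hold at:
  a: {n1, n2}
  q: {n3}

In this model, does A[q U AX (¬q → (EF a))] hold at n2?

Sat(¬q) = {n0, n1, n2}
EF a: least fixpoint, start Z0 = {n1, n2}, add states with some successor in Z. Already a fixed point.
Sat(EF a) = {n1, n2}
Sat(¬q → (EF a)) = {n1, n2, n3}
Sat(AX (¬q → (EF a))) = {s : every successor in {n1, n2, n3}} = {n1, n3}
A[q U AX (¬q → (EF a))]: least fixpoint, start Z0 = Sat(AX (¬q → (EF a))) = {n1, n3}, add states in Sat(q) with every successor in Z. Already a fixed point.
Sat(A[q U AX (¬q → (EF a))]) = {n1, n3}
n2 ∉ Sat(A[q U AX (¬q → (EF a))]) = {n1, n3}, so the formula does not hold at n2.

No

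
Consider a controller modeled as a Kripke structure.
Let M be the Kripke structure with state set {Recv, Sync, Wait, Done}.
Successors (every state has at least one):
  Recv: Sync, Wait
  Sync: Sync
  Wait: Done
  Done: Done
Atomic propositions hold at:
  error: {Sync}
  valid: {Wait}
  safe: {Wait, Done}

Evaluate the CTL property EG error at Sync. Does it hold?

EG error: greatest fixpoint, start Z0 = {Sync}, keep only states in Sat with some successor in Z. Already a fixed point.
Sat(EG error) = {Sync}
Sync ∈ Sat(EG error) = {Sync}, so the formula holds at Sync.

Yes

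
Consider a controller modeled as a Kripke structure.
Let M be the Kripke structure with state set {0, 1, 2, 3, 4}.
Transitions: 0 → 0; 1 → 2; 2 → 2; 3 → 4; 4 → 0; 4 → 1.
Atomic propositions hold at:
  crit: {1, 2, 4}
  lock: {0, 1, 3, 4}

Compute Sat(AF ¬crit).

{0, 3}

Sat(¬crit) = {0, 3}
AF ¬crit: least fixpoint, start Z0 = {0, 3}, add states with every successor in Z. Already a fixed point.
Sat(AF ¬crit) = {0, 3}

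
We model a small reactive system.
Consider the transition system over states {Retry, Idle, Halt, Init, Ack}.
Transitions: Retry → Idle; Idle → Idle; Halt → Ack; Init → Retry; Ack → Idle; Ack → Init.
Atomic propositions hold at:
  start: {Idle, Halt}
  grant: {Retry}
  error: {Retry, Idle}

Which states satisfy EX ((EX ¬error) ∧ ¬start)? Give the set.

Sat(¬error) = {Halt, Init, Ack}
Sat(EX ¬error) = {s : some successor in {Halt, Init, Ack}} = {Halt, Ack}
Sat(¬start) = {Retry, Init, Ack}
Sat((EX ¬error) ∧ ¬start) = {Ack}
Sat(EX ((EX ¬error) ∧ ¬start)) = {s : some successor in {Ack}} = {Halt}

{Halt}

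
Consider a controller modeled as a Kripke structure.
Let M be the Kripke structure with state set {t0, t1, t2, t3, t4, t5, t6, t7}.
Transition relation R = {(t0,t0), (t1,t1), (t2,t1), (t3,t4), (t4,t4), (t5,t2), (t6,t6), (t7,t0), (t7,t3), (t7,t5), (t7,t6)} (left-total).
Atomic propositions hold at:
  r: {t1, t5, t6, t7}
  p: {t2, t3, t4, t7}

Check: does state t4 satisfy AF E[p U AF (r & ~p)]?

Sat(~p) = {t0, t1, t5, t6}
Sat(r & ~p) = {t1, t5, t6}
AF (r & ~p): least fixpoint, start Z0 = {t1, t5, t6}, add states with every successor in Z. Z1 = {t1, t2, t5, t6}; fixed.
Sat(AF (r & ~p)) = {t1, t2, t5, t6}
E[p U AF (r & ~p)]: least fixpoint, start Z0 = Sat(AF (r & ~p)) = {t1, t2, t5, t6}, add states in Sat(p) with some successor in Z. Z1 = {t1, t2, t5, t6, t7}; fixed.
Sat(E[p U AF (r & ~p)]) = {t1, t2, t5, t6, t7}
AF E[p U AF (r & ~p)]: least fixpoint, start Z0 = {t1, t2, t5, t6, t7}, add states with every successor in Z. Already a fixed point.
Sat(AF E[p U AF (r & ~p)]) = {t1, t2, t5, t6, t7}
t4 ∉ Sat(AF E[p U AF (r & ~p)]) = {t1, t2, t5, t6, t7}, so the formula does not hold at t4.

No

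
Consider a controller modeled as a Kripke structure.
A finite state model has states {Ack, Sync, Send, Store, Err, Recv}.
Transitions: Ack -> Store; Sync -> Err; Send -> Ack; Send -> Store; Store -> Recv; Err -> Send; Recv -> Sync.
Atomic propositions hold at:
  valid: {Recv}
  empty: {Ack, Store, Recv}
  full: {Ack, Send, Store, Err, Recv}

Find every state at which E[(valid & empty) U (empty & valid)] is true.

{Recv}

Sat(valid & empty) = {Recv}
Sat(empty & valid) = {Recv}
E[(valid & empty) U (empty & valid)]: least fixpoint, start Z0 = Sat((empty & valid)) = {Recv}, add states in Sat(valid & empty) with some successor in Z. Already a fixed point.
Sat(E[(valid & empty) U (empty & valid)]) = {Recv}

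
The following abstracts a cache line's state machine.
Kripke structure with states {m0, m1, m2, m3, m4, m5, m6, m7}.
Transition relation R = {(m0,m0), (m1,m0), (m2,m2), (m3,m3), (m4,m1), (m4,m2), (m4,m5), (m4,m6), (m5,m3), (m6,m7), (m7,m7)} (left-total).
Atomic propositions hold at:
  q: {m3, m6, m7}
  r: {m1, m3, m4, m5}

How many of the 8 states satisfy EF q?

5

EF q: least fixpoint, start Z0 = {m3, m6, m7}, add states with some successor in Z. Z1 = {m3, m4, m5, m6, m7}; fixed.
Sat(EF q) = {m3, m4, m5, m6, m7}
|Sat(EF q)| = |{m3, m4, m5, m6, m7}| = 5.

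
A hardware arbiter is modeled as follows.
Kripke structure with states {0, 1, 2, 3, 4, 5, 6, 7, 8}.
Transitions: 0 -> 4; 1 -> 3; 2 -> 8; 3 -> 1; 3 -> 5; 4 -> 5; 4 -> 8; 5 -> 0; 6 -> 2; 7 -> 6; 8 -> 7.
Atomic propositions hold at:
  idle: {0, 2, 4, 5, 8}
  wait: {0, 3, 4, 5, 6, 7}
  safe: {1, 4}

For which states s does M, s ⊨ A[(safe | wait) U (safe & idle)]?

{0, 4, 5}

Sat(safe | wait) = {0, 1, 3, 4, 5, 6, 7}
Sat(safe & idle) = {4}
A[(safe | wait) U (safe & idle)]: least fixpoint, start Z0 = Sat((safe & idle)) = {4}, add states in Sat(safe | wait) with every successor in Z. Z1 = {0, 4}; Z2 = {0, 4, 5}; fixed.
Sat(A[(safe | wait) U (safe & idle)]) = {0, 4, 5}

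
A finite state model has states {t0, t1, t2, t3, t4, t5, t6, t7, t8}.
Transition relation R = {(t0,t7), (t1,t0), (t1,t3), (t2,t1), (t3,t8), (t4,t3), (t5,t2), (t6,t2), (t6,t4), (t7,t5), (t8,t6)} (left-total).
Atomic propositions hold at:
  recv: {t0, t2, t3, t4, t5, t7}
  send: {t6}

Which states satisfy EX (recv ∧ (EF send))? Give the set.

EF send: least fixpoint, start Z0 = {t6}, add states with some successor in Z. Z1 = {t6, t8}; Z2 = {t3, t6, t8}; Z3 = {t1, t3, t4, t6, t8}; Z4 = {t1, t2, t3, t4, t6, t8}; Z5 = {t1, t2, t3, t4, t5, t6, t8}; Z6 = {t1, t2, t3, t4, t5, t6, t7, t8}; Z7 = {t0, t1, t2, t3, t4, t5, t6, t7, t8}; fixed.
Sat(EF send) = {t0, t1, t2, t3, t4, t5, t6, t7, t8}
Sat(recv ∧ (EF send)) = {t0, t2, t3, t4, t5, t7}
Sat(EX (recv ∧ (EF send))) = {s : some successor in {t0, t2, t3, t4, t5, t7}} = {t0, t1, t4, t5, t6, t7}

{t0, t1, t4, t5, t6, t7}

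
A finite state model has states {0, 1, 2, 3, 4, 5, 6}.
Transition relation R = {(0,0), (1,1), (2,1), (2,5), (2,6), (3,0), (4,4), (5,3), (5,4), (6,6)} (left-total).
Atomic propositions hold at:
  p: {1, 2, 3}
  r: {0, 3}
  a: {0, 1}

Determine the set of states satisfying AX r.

{0, 3}

Sat(AX r) = {s : every successor in {0, 3}} = {0, 3}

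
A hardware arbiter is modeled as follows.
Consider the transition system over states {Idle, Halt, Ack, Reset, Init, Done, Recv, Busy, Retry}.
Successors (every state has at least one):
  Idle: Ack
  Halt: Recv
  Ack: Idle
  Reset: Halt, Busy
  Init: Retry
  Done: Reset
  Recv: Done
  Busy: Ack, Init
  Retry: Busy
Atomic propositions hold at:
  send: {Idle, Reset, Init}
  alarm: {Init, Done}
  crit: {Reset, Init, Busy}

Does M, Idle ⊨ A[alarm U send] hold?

Yes

A[alarm U send]: least fixpoint, start Z0 = Sat(send) = {Idle, Reset, Init}, add states in Sat(alarm) with every successor in Z. Z1 = {Idle, Reset, Init, Done}; fixed.
Sat(A[alarm U send]) = {Idle, Reset, Init, Done}
Idle ∈ Sat(A[alarm U send]) = {Idle, Reset, Init, Done}, so the formula holds at Idle.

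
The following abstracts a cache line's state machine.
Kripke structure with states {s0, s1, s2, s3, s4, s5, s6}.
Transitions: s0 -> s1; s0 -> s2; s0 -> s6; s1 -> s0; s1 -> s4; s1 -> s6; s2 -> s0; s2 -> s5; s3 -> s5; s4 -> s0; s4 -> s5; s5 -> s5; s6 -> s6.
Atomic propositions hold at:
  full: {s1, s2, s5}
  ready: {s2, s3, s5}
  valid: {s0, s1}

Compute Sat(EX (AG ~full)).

{s0, s1, s6}

Sat(~full) = {s0, s3, s4, s6}
AG ~full: greatest fixpoint, start Z0 = {s0, s3, s4, s6}, keep only states in Sat with every successor in Z. Z1 = {s6}; fixed.
Sat(AG ~full) = {s6}
Sat(EX (AG ~full)) = {s : some successor in {s6}} = {s0, s1, s6}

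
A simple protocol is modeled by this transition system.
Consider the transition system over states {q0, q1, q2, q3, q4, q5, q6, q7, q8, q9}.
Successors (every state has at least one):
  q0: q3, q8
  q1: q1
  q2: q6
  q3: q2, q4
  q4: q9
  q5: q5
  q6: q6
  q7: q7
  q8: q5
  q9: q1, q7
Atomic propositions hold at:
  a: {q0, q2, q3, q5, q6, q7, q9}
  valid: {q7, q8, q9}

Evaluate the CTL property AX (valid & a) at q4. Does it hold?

Sat(valid & a) = {q7, q9}
Sat(AX (valid & a)) = {s : every successor in {q7, q9}} = {q4, q7}
q4 ∈ Sat(AX (valid & a)) = {q4, q7}, so the formula holds at q4.

Yes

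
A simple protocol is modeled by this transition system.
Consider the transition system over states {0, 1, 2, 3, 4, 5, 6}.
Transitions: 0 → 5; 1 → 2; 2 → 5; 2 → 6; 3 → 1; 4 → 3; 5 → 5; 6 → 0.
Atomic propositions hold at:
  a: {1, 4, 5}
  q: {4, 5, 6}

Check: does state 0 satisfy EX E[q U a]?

Yes

E[q U a]: least fixpoint, start Z0 = Sat(a) = {1, 4, 5}, add states in Sat(q) with some successor in Z. Already a fixed point.
Sat(E[q U a]) = {1, 4, 5}
Sat(EX E[q U a]) = {s : some successor in {1, 4, 5}} = {0, 2, 3, 5}
0 ∈ Sat(EX E[q U a]) = {0, 2, 3, 5}, so the formula holds at 0.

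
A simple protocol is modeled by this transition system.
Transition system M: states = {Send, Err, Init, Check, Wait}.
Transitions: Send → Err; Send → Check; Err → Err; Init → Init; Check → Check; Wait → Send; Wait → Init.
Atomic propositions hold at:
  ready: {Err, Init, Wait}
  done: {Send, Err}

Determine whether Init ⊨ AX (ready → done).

No

Sat(ready → done) = {Send, Err, Check}
Sat(AX (ready → done)) = {s : every successor in {Send, Err, Check}} = {Send, Err, Check}
Init ∉ Sat(AX (ready → done)) = {Send, Err, Check}, so the formula does not hold at Init.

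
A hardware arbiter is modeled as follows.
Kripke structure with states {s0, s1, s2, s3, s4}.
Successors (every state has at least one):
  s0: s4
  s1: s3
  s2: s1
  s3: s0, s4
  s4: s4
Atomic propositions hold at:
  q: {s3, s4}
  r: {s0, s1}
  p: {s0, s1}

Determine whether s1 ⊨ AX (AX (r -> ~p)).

No

Sat(~p) = {s2, s3, s4}
Sat(r -> ~p) = {s2, s3, s4}
Sat(AX (r -> ~p)) = {s : every successor in {s2, s3, s4}} = {s0, s1, s4}
Sat(AX (AX (r -> ~p))) = {s : every successor in {s0, s1, s4}} = {s0, s2, s3, s4}
s1 ∉ Sat(AX (AX (r -> ~p))) = {s0, s2, s3, s4}, so the formula does not hold at s1.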